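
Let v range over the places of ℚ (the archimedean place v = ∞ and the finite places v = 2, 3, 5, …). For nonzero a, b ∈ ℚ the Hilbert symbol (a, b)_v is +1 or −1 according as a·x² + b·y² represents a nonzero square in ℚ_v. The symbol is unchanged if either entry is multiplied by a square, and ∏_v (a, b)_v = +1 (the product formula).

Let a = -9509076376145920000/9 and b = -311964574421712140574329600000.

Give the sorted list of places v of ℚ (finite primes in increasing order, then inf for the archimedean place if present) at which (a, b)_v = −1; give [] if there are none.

(a, b) ≡ (-403522, -106190) mod (ℚ^×)²; places V = {2, 3, 5, 7, 19, 37, 41, ∞}.
(a,b)_7: α=1, u≡5; β=5, v≡3 (mod 7); (5|7)=-1, (3|7)=-1; sign (−1)^1·-1^5·-1^1 = -1.
(a,b)_41: α=3, u≡4; β=5, v≡22 (mod 41); (4|41)=+1, (22|41)=-1; sign (−1)^0·+1^5·-1^3 = -1.
(a,b)_∞: sgn(-403522)=−, sgn(-106190)=−, so -1.
(a,b)_3: α=-2, u≡2; β=0, v≡1 (mod 3); (2|3)=-1, (1|3)=+1; sign (−1)^0·-1^0·+1^-2 = +1.
(a,b)_37: α=3, u≡4; β=5, v≡10 (mod 37); (4|37)=+1, (10|37)=+1; sign (−1)^0·+1^5·+1^3 = +1.
(a,b)_2: α=15, β=11; u≡7, v≡1 (mod 8); ε(u)ε(v)=1·0, αω(v)=15·0, βω(u)=11·0; sum ≡ 0  ⇒  +1.
(a,b)_19: α=1, u≡9; β=2, v≡7 (mod 19); (9|19)=+1, (7|19)=+1; sign (−1)^0·+1^2·+1^1 = +1.
(a,b)_5: α=4, u≡2; β=5, v≡3 (mod 5); (2|5)=-1, (3|5)=-1; sign (−1)^0·-1^5·-1^4 = -1.
|Ram(-403522, -106190)| = 4, even; anisotropic at {5, 7, 41, ∞}.

[5, 7, 41, inf]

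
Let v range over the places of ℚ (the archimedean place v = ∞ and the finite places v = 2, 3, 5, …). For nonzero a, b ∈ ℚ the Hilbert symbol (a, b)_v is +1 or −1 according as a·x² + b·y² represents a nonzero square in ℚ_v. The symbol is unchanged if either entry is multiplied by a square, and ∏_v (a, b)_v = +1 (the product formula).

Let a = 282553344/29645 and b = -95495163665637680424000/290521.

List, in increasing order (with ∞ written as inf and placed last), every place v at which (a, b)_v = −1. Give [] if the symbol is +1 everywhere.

Mod squares: a ≡ 153295, b ≡ -13336665. Check v ∈ {∞, 2, 3, 5, 7, 11, 23, 29, 31, 43}.
v=23: a=23^1·(≡8), b=23^5·(≡11) mod 23; (8|23)=+1, (11|23)=-1; (−1)^{1·5·11}·(+1)^5·(-1)^1 = +1.
v=3: a=3^2·(≡1), b=3^3·(≡1) mod 3; (1|3)=+1, (1|3)=+1; (−1)^{2·3·1}·(+1)^3·(+1)^2 = +1.
v=11: a=11^-2·(≡6), b=11^-2·(≡6) mod 11; (6|11)=-1, (6|11)=-1; (−1)^{-2·-2·5}·(-1)^-2·(-1)^-2 = +1.
v=29: a=29^0·(≡28), b=29^1·(≡3) mod 29; (28|29)=+1, (3|29)=-1; (−1)^{0·1·14}·(+1)^1·(-1)^0 = +1.
v=7: a=7^-2·(≡1), b=7^-4·(≡2) mod 7; (1|7)=+1, (2|7)=+1; (−1)^{-2·-4·3}·(+1)^-4·(+1)^-2 = +1.
v=5: a=5^-1·(≡1), b=5^3·(≡3) mod 5; (1|5)=+1, (3|5)=-1; (−1)^{-1·3·2}·(+1)^3·(-1)^-1 = -1.
v=31: a=31^1·(≡28), b=31^3·(≡6) mod 31; (28|31)=+1, (6|31)=-1; (−1)^{1·3·15}·(+1)^3·(-1)^1 = +1.
v=43: a=43^1·(≡29), b=43^3·(≡13) mod 43; (29|43)=-1, (13|43)=+1; (−1)^{1·3·21}·(-1)^3·(+1)^1 = +1.
v=∞: 153295 > 0 and -13336665 < 0  ⇒  (a,b)_∞ = +1.
v=2: v_2(a)=10, v_2(b)=6; units ≡ 7, 7 (mod 8); ε·ε+αω+βω = 1·1+10·0+6·0 ≡ 1  ⇒  (a,b)_2 = -1.
(153295, -13336665 / ℚ) ramifies at {2, 5}: a division algebra.

[2, 5]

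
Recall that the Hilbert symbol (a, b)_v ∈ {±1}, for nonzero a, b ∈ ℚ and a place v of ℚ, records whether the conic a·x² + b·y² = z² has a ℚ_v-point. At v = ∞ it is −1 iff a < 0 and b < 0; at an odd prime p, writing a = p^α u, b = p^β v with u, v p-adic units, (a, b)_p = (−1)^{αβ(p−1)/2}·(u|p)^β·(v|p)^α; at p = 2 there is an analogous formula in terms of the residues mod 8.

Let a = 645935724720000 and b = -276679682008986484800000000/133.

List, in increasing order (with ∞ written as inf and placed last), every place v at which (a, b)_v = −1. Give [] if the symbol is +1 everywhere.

(a, b) ≡ (638, -50141) mod (ℚ^×)²; places V = {2, 3, 5, 7, 11, 13, 19, 29, 43, ∞}.
(a,b)_7: α=0, u≡1; β=-1, v≡6 (mod 7); (1|7)=+1, (6|7)=-1; sign (−1)^0·+1^-1·-1^0 = +1.
(a,b)_3: α=4, u≡2; β=8, v≡1 (mod 3); (2|3)=-1, (1|3)=+1; sign (−1)^0·-1^8·+1^4 = +1.
(a,b)_29: α=1, u≡6; β=1, v≡14 (mod 29); (6|29)=+1, (14|29)=-1; sign (−1)^0·+1^1·-1^1 = -1.
(a,b)_11: α=1, u≡5; β=2, v≡8 (mod 11); (5|11)=+1, (8|11)=-1; sign (−1)^0·+1^2·-1^1 = -1.
(a,b)_13: α=2, u≡4; β=3, v≡1 (mod 13); (4|13)=+1, (1|13)=+1; sign (−1)^0·+1^3·+1^2 = +1.
(a,b)_19: α=0, u≡6; β=-1, v≡14 (mod 19); (6|19)=+1, (14|19)=-1; sign (−1)^0·+1^-1·-1^0 = +1.
(a,b)_5: α=4, u≡2; β=8, v≡4 (mod 5); (2|5)=-1, (4|5)=+1; sign (−1)^0·-1^8·+1^4 = +1.
(a,b)_43: α=2, u≡25; β=4, v≡16 (mod 43); (25|43)=+1, (16|43)=+1; sign (−1)^0·+1^4·+1^2 = +1.
(a,b)_∞: sgn(638)=+, sgn(-50141)=−, so +1.
(a,b)_2: α=7, β=12; u≡7, v≡3 (mod 8); ε(u)ε(v)=1·1, αω(v)=7·1, βω(u)=12·0; sum ≡ 0  ⇒  +1.
Ram(638, -50141) = {11, 29}; no ℚ_11-point on the conic.

[11, 29]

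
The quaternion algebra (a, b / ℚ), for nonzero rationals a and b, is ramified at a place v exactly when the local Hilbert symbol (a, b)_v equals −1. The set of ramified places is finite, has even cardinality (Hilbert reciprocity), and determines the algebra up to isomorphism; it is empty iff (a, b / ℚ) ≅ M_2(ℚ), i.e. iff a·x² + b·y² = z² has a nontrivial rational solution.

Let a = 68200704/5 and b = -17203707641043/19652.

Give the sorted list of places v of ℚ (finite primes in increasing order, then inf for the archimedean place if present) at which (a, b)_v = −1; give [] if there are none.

[17, 19, 23, 29]

Mod squares: a ≡ 16445, b ≡ -2369851. Check v ∈ {∞, 2, 3, 5, 7, 11, 13, 17, 19, 23, 29}.
v=29: a=29^0·(≡14), b=29^1·(≡3) mod 29; (14|29)=-1, (3|29)=-1; (−1)^{0·1·14}·(-1)^1·(-1)^0 = -1.
v=13: a=13^1·(≡9), b=13^0·(≡10) mod 13; (9|13)=+1, (10|13)=+1; (−1)^{1·0·6}·(+1)^0·(+1)^1 = +1.
v=7: a=7^0·(≡1), b=7^2·(≡5) mod 7; (1|7)=+1, (5|7)=-1; (−1)^{0·2·3}·(+1)^2·(-1)^0 = +1.
v=∞: 16445 > 0 and -2369851 < 0  ⇒  (a,b)_∞ = +1.
v=19: a=19^0·(≡18), b=19^1·(≡1) mod 19; (18|19)=-1, (1|19)=+1; (−1)^{0·1·9}·(-1)^1·(+1)^0 = -1.
v=3: a=3^4·(≡2), b=3^2·(≡2) mod 3; (2|3)=-1, (2|3)=-1; (−1)^{4·2·1}·(-1)^2·(-1)^4 = +1.
v=11: a=11^1·(≡7), b=11^1·(≡9) mod 11; (7|11)=-1, (9|11)=+1; (−1)^{1·1·5}·(-1)^1·(+1)^1 = +1.
v=17: a=17^0·(≡14), b=17^-3·(≡3) mod 17; (14|17)=-1, (3|17)=-1; (−1)^{0·-3·8}·(-1)^-3·(-1)^0 = -1.
v=5: a=5^-1·(≡4), b=5^0·(≡1) mod 5; (4|5)=+1, (1|5)=+1; (−1)^{-1·0·2}·(+1)^0·(+1)^-1 = +1.
v=23: a=23^1·(≡13), b=23^5·(≡9) mod 23; (13|23)=+1, (9|23)=+1; (−1)^{1·5·11}·(+1)^5·(+1)^1 = -1.
v=2: v_2(a)=8, v_2(b)=-2; units ≡ 5, 5 (mod 8); ε·ε+αω+βω = 0·0+8·1+-2·1 ≡ 0  ⇒  (a,b)_2 = +1.
(16445, -2369851 / ℚ) ramifies at {17, 19, 23, 29}: a division algebra.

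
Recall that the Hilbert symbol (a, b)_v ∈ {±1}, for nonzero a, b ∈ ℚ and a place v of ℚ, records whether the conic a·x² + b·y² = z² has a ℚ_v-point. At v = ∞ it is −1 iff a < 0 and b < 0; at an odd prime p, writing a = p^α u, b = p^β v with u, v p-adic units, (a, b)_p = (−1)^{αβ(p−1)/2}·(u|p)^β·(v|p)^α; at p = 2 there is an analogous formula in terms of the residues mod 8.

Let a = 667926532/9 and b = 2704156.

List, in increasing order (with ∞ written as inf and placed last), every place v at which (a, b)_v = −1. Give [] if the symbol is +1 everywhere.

[7, 13]

(a, b) ≡ (2737, 676039) mod (ℚ^×)²; places V = {2, 3, 7, 13, 17, 19, 23, ∞}.
(a,b)_2: α=2, β=2; u≡1, v≡7 (mod 8); ε(u)ε(v)=0·1, αω(v)=2·0, βω(u)=2·0; sum ≡ 0  ⇒  +1.
(a,b)_19: α=2, u≡16; β=1, v≡14 (mod 19); (16|19)=+1, (14|19)=-1; sign (−1)^0·+1^1·-1^2 = +1.
(a,b)_7: α=1, u≡6; β=1, v≡6 (mod 7); (6|7)=-1, (6|7)=-1; sign (−1)^1·-1^1·-1^1 = -1.
(a,b)_13: α=2, u≡8; β=1, v≡12 (mod 13); (8|13)=-1, (12|13)=+1; sign (−1)^0·-1^1·+1^2 = -1.
(a,b)_3: α=-2, u≡1; β=0, v≡1 (mod 3); (1|3)=+1, (1|3)=+1; sign (−1)^0·+1^0·+1^-2 = +1.
(a,b)_∞: sgn(2737)=+, sgn(676039)=+, so +1.
(a,b)_23: α=1, u≡18; β=1, v≡19 (mod 23); (18|23)=+1, (19|23)=-1; sign (−1)^1·+1^1·-1^1 = +1.
(a,b)_17: α=1, u≡16; β=1, v≡16 (mod 17); (16|17)=+1, (16|17)=+1; sign (−1)^0·+1^1·+1^1 = +1.
|Ram(2737, 676039)| = 2, even; anisotropic at {7, 13}.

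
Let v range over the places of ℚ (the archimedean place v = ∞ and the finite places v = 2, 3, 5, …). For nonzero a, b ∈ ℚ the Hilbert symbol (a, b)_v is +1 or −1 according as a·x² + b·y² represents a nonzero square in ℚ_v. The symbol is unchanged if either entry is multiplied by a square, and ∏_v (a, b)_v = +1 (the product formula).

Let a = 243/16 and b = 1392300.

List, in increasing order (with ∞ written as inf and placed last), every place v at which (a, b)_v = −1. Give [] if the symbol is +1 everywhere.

(a, b) ≡ (3, 1547) mod (ℚ^×)²; places V = {2, 3, 5, 7, 13, 17, ∞}.
(a,b)_7: α=0, u≡6; β=1, v≡2 (mod 7); (6|7)=-1, (2|7)=+1; sign (−1)^0·-1^1·+1^0 = -1.
(a,b)_2: α=-4, β=2; u≡3, v≡3 (mod 8); ε(u)ε(v)=1·1, αω(v)=-4·1, βω(u)=2·1; sum ≡ 1  ⇒  -1.
(a,b)_17: α=0, u≡12; β=1, v≡11 (mod 17); (12|17)=-1, (11|17)=-1; sign (−1)^0·-1^1·-1^0 = -1.
(a,b)_13: α=0, u≡3; β=1, v≡6 (mod 13); (3|13)=+1, (6|13)=-1; sign (−1)^0·+1^1·-1^0 = +1.
(a,b)_3: α=5, u≡1; β=2, v≡2 (mod 3); (1|3)=+1, (2|3)=-1; sign (−1)^0·+1^2·-1^5 = -1.
(a,b)_5: α=0, u≡3; β=2, v≡2 (mod 5); (3|5)=-1, (2|5)=-1; sign (−1)^0·-1^2·-1^0 = +1.
(a,b)_∞: sgn(3)=+, sgn(1547)=+, so +1.
Ram(3, 1547) = {2, 3, 7, 17}; no ℚ_2-point on the conic.

[2, 3, 7, 17]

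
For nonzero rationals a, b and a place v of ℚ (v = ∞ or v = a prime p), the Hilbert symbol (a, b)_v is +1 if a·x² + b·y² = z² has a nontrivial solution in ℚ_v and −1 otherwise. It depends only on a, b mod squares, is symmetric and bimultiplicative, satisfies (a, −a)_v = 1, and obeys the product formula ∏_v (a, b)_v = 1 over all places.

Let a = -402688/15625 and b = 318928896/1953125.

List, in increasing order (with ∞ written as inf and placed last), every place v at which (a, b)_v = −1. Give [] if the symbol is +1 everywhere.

[5, 13]

Mod squares: a ≡ -13, b ≡ 1430. Check v ∈ {∞, 2, 3, 5, 11, 13}.
v=3: a=3^0·(≡2), b=3^2·(≡2) mod 3; (2|3)=-1, (2|3)=-1; (−1)^{0·2·1}·(-1)^2·(-1)^0 = +1.
v=5: a=5^-6·(≡2), b=5^-9·(≡1) mod 5; (2|5)=-1, (1|5)=+1; (−1)^{-6·-9·2}·(-1)^-9·(+1)^-6 = -1.
v=2: v_2(a)=8, v_2(b)=11; units ≡ 3, 3 (mod 8); ε·ε+αω+βω = 1·1+8·1+11·1 ≡ 0  ⇒  (a,b)_2 = +1.
v=13: a=13^1·(≡10), b=13^1·(≡11) mod 13; (10|13)=+1, (11|13)=-1; (−1)^{1·1·6}·(+1)^1·(-1)^1 = -1.
v=11: a=11^2·(≡1), b=11^3·(≡4) mod 11; (1|11)=+1, (4|11)=+1; (−1)^{2·3·5}·(+1)^3·(+1)^2 = +1.
v=∞: -13 < 0 and 1430 > 0  ⇒  (a,b)_∞ = +1.
Ram(-13, 1430) = {5, 13}; no ℚ_5-point on the conic.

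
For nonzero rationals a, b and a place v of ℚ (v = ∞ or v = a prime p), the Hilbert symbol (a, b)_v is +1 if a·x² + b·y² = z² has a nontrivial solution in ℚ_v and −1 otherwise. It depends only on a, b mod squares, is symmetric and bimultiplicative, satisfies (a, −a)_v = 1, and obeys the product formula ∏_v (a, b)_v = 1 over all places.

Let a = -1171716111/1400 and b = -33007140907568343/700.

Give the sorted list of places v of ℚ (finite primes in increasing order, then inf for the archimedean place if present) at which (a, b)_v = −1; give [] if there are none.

Mod squares: a ≡ -1554, b ≡ -4921. Check v ∈ {∞, 2, 3, 5, 7, 19, 37}.
v=3: a=3^5·(≡1), b=3^6·(≡2) mod 3; (1|3)=+1, (2|3)=-1; (−1)^{5·6·1}·(+1)^6·(-1)^5 = -1.
v=5: a=5^-2·(≡4), b=5^-2·(≡4) mod 5; (4|5)=+1, (4|5)=+1; (−1)^{-2·-2·2}·(+1)^-2·(+1)^-2 = +1.
v=37: a=37^1·(≡6), b=37^3·(≡23) mod 37; (6|37)=-1, (23|37)=-1; (−1)^{1·3·18}·(-1)^3·(-1)^1 = +1.
v=2: v_2(a)=-3, v_2(b)=-2; units ≡ 7, 7 (mod 8); ε·ε+αω+βω = 1·1+-3·0+-2·0 ≡ 1  ⇒  (a,b)_2 = -1.
v=7: a=7^-1·(≡2), b=7^-1·(≡1) mod 7; (2|7)=+1, (1|7)=+1; (−1)^{-1·-1·3}·(+1)^-1·(+1)^-1 = -1.
v=19: a=19^4·(≡7), b=19^7·(≡4) mod 19; (7|19)=+1, (4|19)=+1; (−1)^{4·7·9}·(+1)^7·(+1)^4 = +1.
v=∞: -1554 < 0 and -4921 < 0  ⇒  (a,b)_∞ = -1.
Ram(-1554, -4921) = {2, 3, 7, ∞}; no ℚ_2-point on the conic.

[2, 3, 7, inf]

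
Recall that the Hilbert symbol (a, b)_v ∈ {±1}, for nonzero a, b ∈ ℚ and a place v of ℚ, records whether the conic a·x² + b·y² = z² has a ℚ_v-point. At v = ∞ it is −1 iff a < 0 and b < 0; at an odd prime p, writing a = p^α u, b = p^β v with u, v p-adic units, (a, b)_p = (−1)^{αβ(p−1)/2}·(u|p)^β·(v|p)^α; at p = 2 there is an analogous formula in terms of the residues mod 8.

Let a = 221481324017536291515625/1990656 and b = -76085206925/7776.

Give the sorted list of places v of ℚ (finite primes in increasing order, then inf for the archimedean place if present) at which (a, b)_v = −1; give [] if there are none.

[2, 3, 19, 29]

(a, b) ≡ (76038, -2622) mod (ℚ^×)²; places V = {2, 3, 5, 7, 13, 19, 23, 29, ∞}.
(a,b)_7: α=2, u≡2; β=2, v≡5 (mod 7); (2|7)=+1, (5|7)=-1; sign (−1)^0·+1^2·-1^2 = +1.
(a,b)_23: α=3, u≡21; β=1, v≡6 (mod 23); (21|23)=-1, (6|23)=+1; sign (−1)^1·-1^1·+1^3 = +1.
(a,b)_2: α=-13, β=-5; u≡3, v≡1 (mod 8); ε(u)ε(v)=1·0, αω(v)=-13·0, βω(u)=-5·1; sum ≡ 1  ⇒  -1.
(a,b)_29: α=5, u≡21; β=2, v≡3 (mod 29); (21|29)=-1, (3|29)=-1; sign (−1)^0·-1^2·-1^5 = -1.
(a,b)_13: α=2, u≡1; β=2, v≡9 (mod 13); (1|13)=+1, (9|13)=+1; sign (−1)^0·+1^2·+1^2 = +1.
(a,b)_3: α=-5, u≡2; β=-5, v≡2 (mod 3); (2|3)=-1, (2|3)=-1; sign (−1)^1·-1^-5·-1^-5 = -1.
(a,b)_5: α=6, u≡2; β=2, v≡3 (mod 5); (2|5)=-1, (3|5)=-1; sign (−1)^0·-1^2·-1^6 = +1.
(a,b)_∞: sgn(76038)=+, sgn(-2622)=−, so +1.
(a,b)_19: α=3, u≡13; β=1, v≡15 (mod 19); (13|19)=-1, (15|19)=-1; sign (−1)^1·-1^1·-1^3 = -1.
Ram(76038, -2622) = {2, 3, 19, 29}; no ℚ_2-point on the conic.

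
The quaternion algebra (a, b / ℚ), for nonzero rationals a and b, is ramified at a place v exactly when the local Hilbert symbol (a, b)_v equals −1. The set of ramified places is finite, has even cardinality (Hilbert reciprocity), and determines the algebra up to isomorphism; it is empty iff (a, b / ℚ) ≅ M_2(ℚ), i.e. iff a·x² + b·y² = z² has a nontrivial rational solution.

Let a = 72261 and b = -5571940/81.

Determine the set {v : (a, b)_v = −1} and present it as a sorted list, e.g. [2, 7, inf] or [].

[11, 31]

Mod squares: a ≡ 8029, b ≡ -1392985. Check v ∈ {∞, 2, 3, 5, 7, 11, 19, 31, 37, 43}.
v=7: a=7^1·(≡5), b=7^0·(≡1) mod 7; (5|7)=-1, (1|7)=+1; (−1)^{1·0·3}·(-1)^0·(+1)^1 = +1.
v=5: a=5^0·(≡1), b=5^1·(≡2) mod 5; (1|5)=+1, (2|5)=-1; (−1)^{0·1·2}·(+1)^1·(-1)^0 = +1.
v=19: a=19^0·(≡4), b=19^1·(≡1) mod 19; (4|19)=+1, (1|19)=+1; (−1)^{0·1·9}·(+1)^1·(+1)^0 = +1.
v=2: v_2(a)=0, v_2(b)=2; units ≡ 5, 7 (mod 8); ε·ε+αω+βω = 0·1+0·0+2·1 ≡ 0  ⇒  (a,b)_2 = +1.
v=11: a=11^0·(≡2), b=11^1·(≡8) mod 11; (2|11)=-1, (8|11)=-1; (−1)^{0·1·5}·(-1)^1·(-1)^0 = -1.
v=∞: 8029 > 0 and -1392985 < 0  ⇒  (a,b)_∞ = +1.
v=37: a=37^1·(≡29), b=37^0·(≡16) mod 37; (29|37)=-1, (16|37)=+1; (−1)^{1·0·18}·(-1)^0·(+1)^1 = +1.
v=31: a=31^1·(≡6), b=31^1·(≡26) mod 31; (6|31)=-1, (26|31)=-1; (−1)^{1·1·15}·(-1)^1·(-1)^1 = -1.
v=3: a=3^2·(≡1), b=3^-4·(≡2) mod 3; (1|3)=+1, (2|3)=-1; (−1)^{2·-4·1}·(+1)^-4·(-1)^2 = +1.
v=43: a=43^0·(≡21), b=43^1·(≡30) mod 43; (21|43)=+1, (30|43)=-1; (−1)^{0·1·21}·(+1)^1·(-1)^0 = +1.
|Ram(8029, -1392985)| = 2, even; anisotropic at {11, 31}.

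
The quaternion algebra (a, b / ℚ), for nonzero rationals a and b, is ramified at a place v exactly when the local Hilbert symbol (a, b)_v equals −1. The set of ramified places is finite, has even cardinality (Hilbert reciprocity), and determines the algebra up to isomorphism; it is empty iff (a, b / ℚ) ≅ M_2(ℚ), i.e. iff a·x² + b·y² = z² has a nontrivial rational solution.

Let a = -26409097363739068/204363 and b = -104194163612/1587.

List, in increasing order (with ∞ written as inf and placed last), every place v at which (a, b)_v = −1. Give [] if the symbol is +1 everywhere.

[2, 7, 31, inf]

Mod squares: a ≡ -2109, b ≡ -216469869. Check v ∈ {∞, 2, 3, 7, 11, 19, 23, 29, 31, 37, 43}.
v=2: v_2(a)=2, v_2(b)=2; units ≡ 3, 3 (mod 8); ε·ε+αω+βω = 1·1+2·1+2·1 ≡ 1  ⇒  (a,b)_2 = -1.
v=7: a=7^0·(≡3), b=7^1·(≡1) mod 7; (3|7)=-1, (1|7)=+1; (−1)^{0·1·3}·(-1)^1·(+1)^0 = -1.
v=37: a=37^1·(≡2), b=37^1·(≡5) mod 37; (2|37)=-1, (5|37)=-1; (−1)^{1·1·18}·(-1)^1·(-1)^1 = +1.
v=∞: -2109 < 0 and -216469869 < 0  ⇒  (a,b)_∞ = -1.
v=3: a=3^-5·(≡2), b=3^-1·(≡1) mod 3; (2|3)=-1, (1|3)=+1; (−1)^{-5·-1·1}·(-1)^-1·(+1)^-5 = +1.
v=43: a=43^2·(≡11), b=43^1·(≡20) mod 43; (11|43)=+1, (20|43)=-1; (−1)^{2·1·21}·(+1)^1·(-1)^2 = +1.
v=29: a=29^-2·(≡19), b=29^0·(≡20) mod 29; (19|29)=-1, (20|29)=+1; (−1)^{-2·0·14}·(-1)^0·(+1)^-2 = +1.
v=23: a=23^0·(≡5), b=23^-2·(≡3) mod 23; (5|23)=-1, (3|23)=+1; (−1)^{0·-2·11}·(-1)^-2·(+1)^0 = +1.
v=19: a=19^3·(≡3), b=19^3·(≡5) mod 19; (3|19)=-1, (5|19)=+1; (−1)^{3·3·9}·(-1)^3·(+1)^3 = +1.
v=31: a=31^2·(≡23), b=31^1·(≡6) mod 31; (23|31)=-1, (6|31)=-1; (−1)^{2·1·15}·(-1)^1·(-1)^2 = -1.
v=11: a=11^4·(≡9), b=11^1·(≡3) mod 11; (9|11)=+1, (3|11)=+1; (−1)^{4·1·5}·(+1)^1·(+1)^4 = +1.
|Ram(-2109, -216469869)| = 4, even; anisotropic at {2, 7, 31, ∞}.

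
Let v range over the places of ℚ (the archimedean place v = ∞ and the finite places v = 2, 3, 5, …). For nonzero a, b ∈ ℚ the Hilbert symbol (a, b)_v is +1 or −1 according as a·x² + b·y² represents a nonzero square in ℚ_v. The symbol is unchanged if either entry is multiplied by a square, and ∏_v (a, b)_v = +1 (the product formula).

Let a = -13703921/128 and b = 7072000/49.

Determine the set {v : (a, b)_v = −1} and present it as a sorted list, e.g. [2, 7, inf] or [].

[5, 7, 13, 29]

Mod squares: a ≡ -75922, b ≡ 1105. Check v ∈ {∞, 2, 5, 7, 11, 13, 17, 19, 29}.
v=17: a=17^1·(≡3), b=17^1·(≡12) mod 17; (3|17)=-1, (12|17)=-1; (−1)^{1·1·8}·(-1)^1·(-1)^1 = +1.
v=2: v_2(a)=-7, v_2(b)=8; units ≡ 7, 1 (mod 8); ε·ε+αω+βω = 1·0+-7·0+8·0 ≡ 0  ⇒  (a,b)_2 = +1.
v=∞: -75922 < 0 and 1105 > 0  ⇒  (a,b)_∞ = +1.
v=11: a=11^1·(≡7), b=11^0·(≡9) mod 11; (7|11)=-1, (9|11)=+1; (−1)^{1·0·5}·(-1)^0·(+1)^1 = +1.
v=13: a=13^0·(≡5), b=13^1·(≡8) mod 13; (5|13)=-1, (8|13)=-1; (−1)^{0·1·6}·(-1)^1·(-1)^0 = -1.
v=29: a=29^1·(≡15), b=29^0·(≡3) mod 29; (15|29)=-1, (3|29)=-1; (−1)^{1·0·14}·(-1)^0·(-1)^1 = -1.
v=5: a=5^0·(≡3), b=5^3·(≡4) mod 5; (3|5)=-1, (4|5)=+1; (−1)^{0·3·2}·(-1)^3·(+1)^0 = -1.
v=7: a=7^1·(≡4), b=7^-2·(≡5) mod 7; (4|7)=+1, (5|7)=-1; (−1)^{1·-2·3}·(+1)^-2·(-1)^1 = -1.
v=19: a=19^2·(≡15), b=19^0·(≡13) mod 19; (15|19)=-1, (13|19)=-1; (−1)^{2·0·9}·(-1)^0·(-1)^2 = +1.
(-75922, 1105 / ℚ) ramifies at {5, 7, 13, 29}: a division algebra.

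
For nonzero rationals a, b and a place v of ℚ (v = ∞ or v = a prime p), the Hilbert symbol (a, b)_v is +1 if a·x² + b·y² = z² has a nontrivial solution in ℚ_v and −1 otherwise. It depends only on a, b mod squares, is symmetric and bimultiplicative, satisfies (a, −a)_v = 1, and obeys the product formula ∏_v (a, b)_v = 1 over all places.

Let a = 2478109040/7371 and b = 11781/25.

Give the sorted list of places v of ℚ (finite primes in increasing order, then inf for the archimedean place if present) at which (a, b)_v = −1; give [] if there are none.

[7, 17]

Mod squares: a ≡ 85085, b ≡ 1309. Check v ∈ {∞, 2, 3, 5, 7, 11, 13, 17, 37}.
v=13: a=13^-1·(≡7), b=13^0·(≡10) mod 13; (7|13)=-1, (10|13)=+1; (−1)^{-1·0·6}·(-1)^0·(+1)^-1 = +1.
v=37: a=37^2·(≡15), b=37^0·(≡8) mod 37; (15|37)=-1, (8|37)=-1; (−1)^{2·0·18}·(-1)^0·(-1)^2 = +1.
v=5: a=5^1·(≡3), b=5^-2·(≡1) mod 5; (3|5)=-1, (1|5)=+1; (−1)^{1·-2·2}·(-1)^-2·(+1)^1 = +1.
v=7: a=7^-1·(≡5), b=7^1·(≡6) mod 7; (5|7)=-1, (6|7)=-1; (−1)^{-1·1·3}·(-1)^1·(-1)^-1 = -1.
v=17: a=17^1·(≡3), b=17^1·(≡8) mod 17; (3|17)=-1, (8|17)=+1; (−1)^{1·1·8}·(-1)^1·(+1)^1 = -1.
v=∞: 85085 > 0 and 1309 > 0  ⇒  (a,b)_∞ = +1.
v=2: v_2(a)=4, v_2(b)=0; units ≡ 5, 5 (mod 8); ε·ε+αω+βω = 0·0+4·1+0·1 ≡ 0  ⇒  (a,b)_2 = +1.
v=3: a=3^-4·(≡2), b=3^2·(≡1) mod 3; (2|3)=-1, (1|3)=+1; (−1)^{-4·2·1}·(-1)^2·(+1)^-4 = +1.
v=11: a=11^3·(≡2), b=11^1·(≡5) mod 11; (2|11)=-1, (5|11)=+1; (−1)^{3·1·5}·(-1)^1·(+1)^3 = +1.
|Ram(85085, 1309)| = 2, even; anisotropic at {7, 17}.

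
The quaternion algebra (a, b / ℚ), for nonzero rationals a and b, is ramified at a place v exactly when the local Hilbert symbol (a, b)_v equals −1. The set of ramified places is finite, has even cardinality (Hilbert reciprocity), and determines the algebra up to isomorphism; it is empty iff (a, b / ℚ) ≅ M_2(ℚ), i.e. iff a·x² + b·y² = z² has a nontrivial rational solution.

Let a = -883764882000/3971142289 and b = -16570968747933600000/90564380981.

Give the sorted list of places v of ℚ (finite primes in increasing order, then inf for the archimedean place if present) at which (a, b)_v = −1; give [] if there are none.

Mod squares: a ≡ -5, b ≡ -11165. Check v ∈ {∞, 2, 3, 5, 7, 11, 13, 29, 31, 41, 47, 53}.
v=53: a=53^-2·(≡18), b=53^0·(≡22) mod 53; (18|53)=-1, (22|53)=-1; (−1)^{-2·0·26}·(-1)^0·(-1)^-2 = +1.
v=11: a=11^2·(≡10), b=11^3·(≡10) mod 11; (10|11)=-1, (10|11)=-1; (−1)^{2·3·5}·(-1)^3·(-1)^2 = -1.
v=3: a=3^2·(≡1), b=3^4·(≡1) mod 3; (1|3)=+1, (1|3)=+1; (−1)^{2·4·1}·(+1)^4·(+1)^2 = +1.
v=41: a=41^-2·(≡18), b=41^-2·(≡11) mod 41; (18|41)=+1, (11|41)=-1; (−1)^{-2·-2·20}·(+1)^-2·(-1)^-2 = +1.
v=47: a=47^0·(≡34), b=47^-2·(≡4) mod 47; (34|47)=+1, (4|47)=+1; (−1)^{0·-2·23}·(+1)^-2·(+1)^0 = +1.
v=5: a=5^3·(≡1), b=5^5·(≡3) mod 5; (1|5)=+1, (3|5)=-1; (−1)^{3·5·2}·(+1)^5·(-1)^3 = -1.
v=7: a=7^4·(≡4), b=7^1·(≡4) mod 7; (4|7)=+1, (4|7)=+1; (−1)^{4·1·3}·(+1)^1·(+1)^4 = +1.
v=∞: -5 < 0 and -11165 < 0  ⇒  (a,b)_∞ = -1.
v=2: v_2(a)=4, v_2(b)=8; units ≡ 3, 3 (mod 8); ε·ε+αω+βω = 1·1+4·1+8·1 ≡ 1  ⇒  (a,b)_2 = -1.
v=31: a=31^0·(≡27), b=31^2·(≡6) mod 31; (27|31)=-1, (6|31)=-1; (−1)^{0·2·15}·(-1)^2·(-1)^0 = +1.
v=13: a=13^2·(≡5), b=13^4·(≡5) mod 13; (5|13)=-1, (5|13)=-1; (−1)^{2·4·6}·(-1)^4·(-1)^2 = +1.
v=29: a=29^-2·(≡4), b=29^-3·(≡11) mod 29; (4|29)=+1, (11|29)=-1; (−1)^{-2·-3·14}·(+1)^-3·(-1)^-2 = +1.
(-5, -11165 / ℚ) ramifies at {2, 5, 11, ∞}: a division algebra.

[2, 5, 11, inf]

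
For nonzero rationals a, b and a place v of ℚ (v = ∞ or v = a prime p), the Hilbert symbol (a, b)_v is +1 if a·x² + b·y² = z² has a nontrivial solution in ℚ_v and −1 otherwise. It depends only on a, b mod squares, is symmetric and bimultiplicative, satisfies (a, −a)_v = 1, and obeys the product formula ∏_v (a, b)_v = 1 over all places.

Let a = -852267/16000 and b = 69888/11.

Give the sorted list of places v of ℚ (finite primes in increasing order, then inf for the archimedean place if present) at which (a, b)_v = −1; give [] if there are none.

(a, b) ≡ (-30, 3003) mod (ℚ^×)²; places V = {2, 3, 5, 7, 11, 13, 41, ∞}.
(a,b)_7: α=0, u≡5; β=1, v≡4 (mod 7); (5|7)=-1, (4|7)=+1; sign (−1)^0·-1^1·+1^0 = -1.
(a,b)_11: α=0, u≡4; β=-1, v≡5 (mod 11); (4|11)=+1, (5|11)=+1; sign (−1)^0·+1^-1·+1^0 = +1.
(a,b)_∞: sgn(-30)=−, sgn(3003)=+, so +1.
(a,b)_41: α=2, u≡19; β=0, v≡32 (mod 41); (19|41)=-1, (32|41)=+1; sign (−1)^0·-1^0·+1^2 = +1.
(a,b)_3: α=1, u≡2; β=1, v≡2 (mod 3); (2|3)=-1, (2|3)=-1; sign (−1)^1·-1^1·-1^1 = -1.
(a,b)_13: α=2, u≡4; β=1, v≡3 (mod 13); (4|13)=+1, (3|13)=+1; sign (−1)^0·+1^1·+1^2 = +1.
(a,b)_2: α=-7, β=8; u≡1, v≡3 (mod 8); ε(u)ε(v)=0·1, αω(v)=-7·1, βω(u)=8·0; sum ≡ 1  ⇒  -1.
(a,b)_5: α=-3, u≡1; β=0, v≡3 (mod 5); (1|5)=+1, (3|5)=-1; sign (−1)^0·+1^0·-1^-3 = -1.
|Ram(-30, 3003)| = 4, even; anisotropic at {2, 3, 5, 7}.

[2, 3, 5, 7]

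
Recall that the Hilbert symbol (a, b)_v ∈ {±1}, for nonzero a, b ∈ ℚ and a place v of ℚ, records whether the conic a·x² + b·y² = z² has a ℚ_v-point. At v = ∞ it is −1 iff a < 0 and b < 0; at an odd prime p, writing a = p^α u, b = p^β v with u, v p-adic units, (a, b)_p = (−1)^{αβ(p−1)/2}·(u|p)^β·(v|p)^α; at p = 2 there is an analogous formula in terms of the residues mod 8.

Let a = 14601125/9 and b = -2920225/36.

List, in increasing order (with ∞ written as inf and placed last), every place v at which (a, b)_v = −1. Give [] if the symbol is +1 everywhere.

Mod squares: a ≡ 584045, b ≡ -116809. Check v ∈ {∞, 2, 3, 5, 7, 11, 37, 41}.
v=3: a=3^-2·(≡2), b=3^-2·(≡2) mod 3; (2|3)=-1, (2|3)=-1; (−1)^{-2·-2·1}·(-1)^-2·(-1)^-2 = +1.
v=∞: 584045 > 0 and -116809 < 0  ⇒  (a,b)_∞ = +1.
v=2: v_2(a)=0, v_2(b)=-2; units ≡ 5, 7 (mod 8); ε·ε+αω+βω = 0·1+0·0+-2·1 ≡ 0  ⇒  (a,b)_2 = +1.
v=37: a=37^1·(≡31), b=37^1·(≡4) mod 37; (31|37)=-1, (4|37)=+1; (−1)^{1·1·18}·(-1)^1·(+1)^1 = -1.
v=7: a=7^1·(≡4), b=7^1·(≡4) mod 7; (4|7)=+1, (4|7)=+1; (−1)^{1·1·3}·(+1)^1·(+1)^1 = -1.
v=5: a=5^3·(≡1), b=5^2·(≡1) mod 5; (1|5)=+1, (1|5)=+1; (−1)^{3·2·2}·(+1)^2·(+1)^3 = +1.
v=11: a=11^1·(≡3), b=11^1·(≡7) mod 11; (3|11)=+1, (7|11)=-1; (−1)^{1·1·5}·(+1)^1·(-1)^1 = +1.
v=41: a=41^1·(≡9), b=41^1·(≡18) mod 41; (9|41)=+1, (18|41)=+1; (−1)^{1·1·20}·(+1)^1·(+1)^1 = +1.
Ram(584045, -116809) = {7, 37}; no ℚ_7-point on the conic.

[7, 37]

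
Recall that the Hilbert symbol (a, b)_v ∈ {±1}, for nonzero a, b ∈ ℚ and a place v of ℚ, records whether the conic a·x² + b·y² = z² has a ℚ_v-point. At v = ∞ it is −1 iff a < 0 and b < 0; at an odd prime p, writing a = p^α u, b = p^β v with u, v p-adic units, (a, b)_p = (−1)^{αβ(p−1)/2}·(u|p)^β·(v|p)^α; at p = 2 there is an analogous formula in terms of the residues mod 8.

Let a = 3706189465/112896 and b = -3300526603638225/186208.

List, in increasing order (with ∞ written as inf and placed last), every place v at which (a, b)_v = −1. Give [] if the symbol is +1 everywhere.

[5, 19]

(a, b) ≡ (105985, -255398) mod (ℚ^×)²; places V = {2, 3, 5, 7, 11, 13, 17, 19, 23, 41, 47, ∞}.
(a,b)_3: α=-2, u≡1; β=4, v≡1 (mod 3); (1|3)=+1, (1|3)=+1; sign (−1)^0·+1^4·+1^-2 = +1.
(a,b)_7: α=-2, u≡6; β=0, v≡4 (mod 7); (6|7)=-1, (4|7)=+1; sign (−1)^0·-1^0·+1^-2 = +1.
(a,b)_2: α=-8, β=-5; u≡1, v≡5 (mod 8); ε(u)ε(v)=0·0, αω(v)=-8·1, βω(u)=-5·0; sum ≡ 0  ⇒  +1.
(a,b)_47: α=1, u≡23; β=1, v≡12 (mod 47); (23|47)=-1, (12|47)=+1; sign (−1)^1·-1^1·+1^1 = +1.
(a,b)_13: α=0, u≡1; β=1, v≡4 (mod 13); (1|13)=+1, (4|13)=+1; sign (−1)^0·+1^1·+1^0 = +1.
(a,b)_5: α=1, u≡3; β=2, v≡2 (mod 5); (3|5)=-1, (2|5)=-1; sign (−1)^0·-1^2·-1^1 = -1.
(a,b)_17: α=2, u≡3; β=4, v≡11 (mod 17); (3|17)=-1, (11|17)=-1; sign (−1)^0·-1^4·-1^2 = +1.
(a,b)_41: α=1, u≡5; β=2, v≡4 (mod 41); (5|41)=+1, (4|41)=+1; sign (−1)^0·+1^2·+1^1 = +1.
(a,b)_23: α=0, u≡18; β=-2, v≡17 (mod 23); (18|23)=+1, (17|23)=-1; sign (−1)^0·+1^-2·-1^0 = +1.
(a,b)_11: α=3, u≡10; β=-1, v≡5 (mod 11); (10|11)=-1, (5|11)=+1; sign (−1)^1·-1^-1·+1^3 = +1.
(a,b)_19: α=0, u≡15; β=1, v≡14 (mod 19); (15|19)=-1, (14|19)=-1; sign (−1)^0·-1^1·-1^0 = -1.
(a,b)_∞: sgn(105985)=+, sgn(-255398)=−, so +1.
(105985, -255398 / ℚ) ramifies at {5, 19}: a division algebra.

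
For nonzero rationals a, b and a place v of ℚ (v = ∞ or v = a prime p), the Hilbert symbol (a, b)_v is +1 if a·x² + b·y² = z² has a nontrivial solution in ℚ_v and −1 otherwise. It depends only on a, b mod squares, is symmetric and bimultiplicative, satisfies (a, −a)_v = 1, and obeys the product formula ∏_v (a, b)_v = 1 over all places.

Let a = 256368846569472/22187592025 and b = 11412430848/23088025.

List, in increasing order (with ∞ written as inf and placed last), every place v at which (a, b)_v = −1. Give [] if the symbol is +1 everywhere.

[3, 13]

Mod squares: a ≡ 2, b ≡ 78. Check v ∈ {∞, 2, 3, 5, 7, 13, 31}.
v=7: a=7^2·(≡2), b=7^2·(≡4) mod 7; (2|7)=+1, (4|7)=+1; (−1)^{2·2·3}·(+1)^2·(+1)^2 = +1.
v=∞: 2 > 0 and 78 > 0  ⇒  (a,b)_∞ = +1.
v=2: v_2(a)=19, v_2(b)=13; units ≡ 1, 7 (mod 8); ε·ε+αω+βω = 0·1+19·0+13·0 ≡ 0  ⇒  (a,b)_2 = +1.
v=3: a=3^10·(≡2), b=3^7·(≡2) mod 3; (2|3)=-1, (2|3)=-1; (−1)^{10·7·1}·(-1)^7·(-1)^10 = -1.
v=5: a=5^-2·(≡2), b=5^-2·(≡3) mod 5; (2|5)=-1, (3|5)=-1; (−1)^{-2·-2·2}·(-1)^-2·(-1)^-2 = +1.
v=31: a=31^-6·(≡2), b=31^-4·(≡28) mod 31; (2|31)=+1, (28|31)=+1; (−1)^{-6·-4·15}·(+1)^-4·(+1)^-6 = +1.
v=13: a=13^2·(≡5), b=13^1·(≡5) mod 13; (5|13)=-1, (5|13)=-1; (−1)^{2·1·6}·(-1)^1·(-1)^2 = -1.
|Ram(2, 78)| = 2, even; anisotropic at {3, 13}.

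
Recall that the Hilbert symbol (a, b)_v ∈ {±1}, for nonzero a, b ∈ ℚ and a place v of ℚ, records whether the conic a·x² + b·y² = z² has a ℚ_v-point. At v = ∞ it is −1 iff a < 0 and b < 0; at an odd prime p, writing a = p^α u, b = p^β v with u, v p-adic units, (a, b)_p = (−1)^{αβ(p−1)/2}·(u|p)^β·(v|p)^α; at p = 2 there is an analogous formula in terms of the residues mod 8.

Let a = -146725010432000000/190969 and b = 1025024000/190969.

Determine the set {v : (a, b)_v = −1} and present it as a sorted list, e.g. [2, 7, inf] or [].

[5, 13]

(a, b) ≡ (-143, 10010) mod (ℚ^×)²; places V = {2, 5, 7, 11, 13, 19, 23, ∞}.
(a,b)_13: α=3, u≡6; β=1, v≡3 (mod 13); (6|13)=-1, (3|13)=+1; sign (−1)^0·-1^1·+1^3 = -1.
(a,b)_11: α=3, u≡9; β=1, v≡7 (mod 11); (9|11)=+1, (7|11)=-1; sign (−1)^1·+1^1·-1^3 = +1.
(a,b)_19: α=-2, u≡1; β=-2, v≡9 (mod 19); (1|19)=+1, (9|19)=+1; sign (−1)^0·+1^-2·+1^-2 = +1.
(a,b)_23: α=-2, u≡3; β=-2, v≡7 (mod 23); (3|23)=+1, (7|23)=-1; sign (−1)^0·+1^-2·-1^-2 = +1.
(a,b)_2: α=16, β=13; u≡1, v≡5 (mod 8); ε(u)ε(v)=0·0, αω(v)=16·1, βω(u)=13·0; sum ≡ 0  ⇒  +1.
(a,b)_5: α=6, u≡3; β=3, v≡3 (mod 5); (3|5)=-1, (3|5)=-1; sign (−1)^0·-1^3·-1^6 = -1.
(a,b)_7: α=2, u≡1; β=1, v≡4 (mod 7); (1|7)=+1, (4|7)=+1; sign (−1)^0·+1^1·+1^2 = +1.
(a,b)_∞: sgn(-143)=−, sgn(10010)=+, so +1.
(-143, 10010 / ℚ) ramifies at {5, 13}: a division algebra.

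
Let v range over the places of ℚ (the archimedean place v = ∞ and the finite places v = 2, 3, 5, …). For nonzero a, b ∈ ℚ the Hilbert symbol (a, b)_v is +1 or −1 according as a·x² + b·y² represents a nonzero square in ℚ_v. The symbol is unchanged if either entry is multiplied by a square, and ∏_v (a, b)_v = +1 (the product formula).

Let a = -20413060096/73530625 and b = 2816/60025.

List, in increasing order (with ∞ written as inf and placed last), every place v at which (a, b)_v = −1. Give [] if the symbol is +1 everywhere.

Mod squares: a ≡ -164749, b ≡ 11. Check v ∈ {∞, 2, 5, 7, 11, 13, 19, 23, 29}.
v=29: a=29^1·(≡21), b=29^0·(≡11) mod 29; (21|29)=-1, (11|29)=-1; (−1)^{1·0·14}·(-1)^0·(-1)^1 = -1.
v=19: a=19^1·(≡8), b=19^0·(≡1) mod 19; (8|19)=-1, (1|19)=+1; (−1)^{1·0·9}·(-1)^0·(+1)^1 = +1.
v=13: a=13^1·(≡11), b=13^0·(≡2) mod 13; (11|13)=-1, (2|13)=-1; (−1)^{1·0·6}·(-1)^0·(-1)^1 = -1.
v=7: a=7^-6·(≡6), b=7^-4·(≡4) mod 7; (6|7)=-1, (4|7)=+1; (−1)^{-6·-4·3}·(-1)^-4·(+1)^-6 = +1.
v=2: v_2(a)=10, v_2(b)=8; units ≡ 3, 3 (mod 8); ε·ε+αω+βω = 1·1+10·1+8·1 ≡ 1  ⇒  (a,b)_2 = -1.
v=11: a=11^2·(≡3), b=11^1·(≡4) mod 11; (3|11)=+1, (4|11)=+1; (−1)^{2·1·5}·(+1)^1·(+1)^2 = +1.
v=5: a=5^-4·(≡1), b=5^-2·(≡1) mod 5; (1|5)=+1, (1|5)=+1; (−1)^{-4·-2·2}·(+1)^-2·(+1)^-4 = +1.
v=23: a=23^1·(≡1), b=23^0·(≡21) mod 23; (1|23)=+1, (21|23)=-1; (−1)^{1·0·11}·(+1)^0·(-1)^1 = -1.
v=∞: -164749 < 0 and 11 > 0  ⇒  (a,b)_∞ = +1.
|Ram(-164749, 11)| = 4, even; anisotropic at {2, 13, 23, 29}.

[2, 13, 23, 29]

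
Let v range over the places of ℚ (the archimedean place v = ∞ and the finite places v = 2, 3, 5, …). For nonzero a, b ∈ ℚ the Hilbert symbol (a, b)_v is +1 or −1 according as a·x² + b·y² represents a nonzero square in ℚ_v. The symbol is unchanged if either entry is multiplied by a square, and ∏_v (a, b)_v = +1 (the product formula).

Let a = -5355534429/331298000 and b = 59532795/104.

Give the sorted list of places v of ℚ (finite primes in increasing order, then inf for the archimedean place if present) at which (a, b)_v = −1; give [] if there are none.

[2, 7]

(a, b) ≡ (-23345, 71630) mod (ℚ^×)²; places V = {2, 3, 5, 7, 11, 13, 17, 19, 23, 29, 37, ∞}.
(a,b)_11: α=-2, u≡8; β=0, v≡5 (mod 11); (8|11)=-1, (5|11)=+1; sign (−1)^0·-1^0·+1^-2 = +1.
(a,b)_37: α=-2, u≡6; β=0, v≡24 (mod 37); (6|37)=-1, (24|37)=-1; sign (−1)^0·-1^0·-1^-2 = +1.
(a,b)_∞: sgn(-23345)=−, sgn(71630)=+, so +1.
(a,b)_2: α=-4, β=-3; u≡7, v≡7 (mod 8); ε(u)ε(v)=1·1, αω(v)=-4·0, βω(u)=-3·0; sum ≡ 1  ⇒  -1.
(a,b)_17: α=2, u≡9; β=0, v≡1 (mod 17); (9|17)=+1, (1|17)=+1; sign (−1)^0·+1^0·+1^2 = +1.
(a,b)_5: α=-3, u≡4; β=1, v≡1 (mod 5); (4|5)=+1, (1|5)=+1; sign (−1)^0·+1^1·+1^-3 = +1.
(a,b)_13: α=0, u≡4; β=-1, v≡11 (mod 13); (4|13)=+1, (11|13)=-1; sign (−1)^0·+1^-1·-1^0 = +1.
(a,b)_3: α=4, u≡1; β=2, v≡2 (mod 3); (1|3)=+1, (2|3)=-1; sign (−1)^0·+1^2·-1^4 = +1.
(a,b)_23: α=1, u≡20; β=0, v≡18 (mod 23); (20|23)=-1, (18|23)=+1; sign (−1)^0·-1^0·+1^1 = +1.
(a,b)_7: α=3, u≡1; β=4, v≡6 (mod 7); (1|7)=+1, (6|7)=-1; sign (−1)^0·+1^4·-1^3 = -1.
(a,b)_29: α=1, u≡6; β=1, v≡7 (mod 29); (6|29)=+1, (7|29)=+1; sign (−1)^0·+1^1·+1^1 = +1.
(a,b)_19: α=0, u≡7; β=1, v≡8 (mod 19); (7|19)=+1, (8|19)=-1; sign (−1)^0·+1^1·-1^0 = +1.
Ram(-23345, 71630) = {2, 7}; no ℚ_2-point on the conic.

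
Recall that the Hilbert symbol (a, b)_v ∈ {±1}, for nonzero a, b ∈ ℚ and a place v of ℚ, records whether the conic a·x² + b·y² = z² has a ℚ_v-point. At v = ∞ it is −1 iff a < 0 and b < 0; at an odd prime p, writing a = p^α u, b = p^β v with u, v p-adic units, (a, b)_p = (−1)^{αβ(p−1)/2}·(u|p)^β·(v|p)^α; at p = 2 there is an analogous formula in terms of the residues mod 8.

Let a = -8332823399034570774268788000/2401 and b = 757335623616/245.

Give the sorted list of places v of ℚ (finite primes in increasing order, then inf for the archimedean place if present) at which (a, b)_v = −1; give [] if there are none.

[3, 13, 19, 41]

Mod squares: a ≡ -16530, b ≡ 54331355. Check v ∈ {∞, 2, 3, 5, 7, 11, 13, 19, 29, 37, 41}.
v=41: a=41^2·(≡13), b=41^1·(≡28) mod 41; (13|41)=-1, (28|41)=-1; (−1)^{2·1·20}·(-1)^1·(-1)^2 = -1.
v=11: a=11^4·(≡4), b=11^2·(≡1) mod 11; (4|11)=+1, (1|11)=+1; (−1)^{4·2·5}·(+1)^2·(+1)^4 = +1.
v=29: a=29^3·(≡8), b=29^1·(≡2) mod 29; (8|29)=-1, (2|29)=-1; (−1)^{3·1·14}·(-1)^1·(-1)^3 = +1.
v=3: a=3^7·(≡1), b=3^2·(≡2) mod 3; (1|3)=+1, (2|3)=-1; (−1)^{7·2·1}·(+1)^2·(-1)^7 = -1.
v=∞: -16530 < 0 and 54331355 > 0  ⇒  (a,b)_∞ = +1.
v=7: a=7^-4·(≡4), b=7^-2·(≡1) mod 7; (4|7)=+1, (1|7)=+1; (−1)^{-4·-2·3}·(+1)^-2·(+1)^-4 = +1.
v=5: a=5^3·(≡1), b=5^-1·(≡4) mod 5; (1|5)=+1, (4|5)=+1; (−1)^{3·-1·2}·(+1)^-1·(+1)^3 = +1.
v=19: a=19^3·(≡11), b=19^1·(≡1) mod 19; (11|19)=+1, (1|19)=+1; (−1)^{3·1·9}·(+1)^1·(+1)^3 = -1.
v=13: a=13^2·(≡5), b=13^1·(≡4) mod 13; (5|13)=-1, (4|13)=+1; (−1)^{2·1·6}·(-1)^1·(+1)^2 = -1.
v=37: a=37^2·(≡12), b=37^1·(≡12) mod 37; (12|37)=+1, (12|37)=+1; (−1)^{2·1·18}·(+1)^1·(+1)^2 = +1.
v=2: v_2(a)=5, v_2(b)=6; units ≡ 7, 3 (mod 8); ε·ε+αω+βω = 1·1+5·1+6·0 ≡ 0  ⇒  (a,b)_2 = +1.
|Ram(-16530, 54331355)| = 4, even; anisotropic at {3, 13, 19, 41}.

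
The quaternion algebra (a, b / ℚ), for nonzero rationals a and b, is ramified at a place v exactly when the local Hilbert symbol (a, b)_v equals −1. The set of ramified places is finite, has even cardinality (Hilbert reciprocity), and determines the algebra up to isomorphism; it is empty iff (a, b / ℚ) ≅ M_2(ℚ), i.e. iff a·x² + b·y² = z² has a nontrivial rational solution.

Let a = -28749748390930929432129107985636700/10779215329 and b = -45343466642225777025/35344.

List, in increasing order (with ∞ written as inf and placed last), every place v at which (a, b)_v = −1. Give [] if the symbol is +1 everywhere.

Mod squares: a ≡ -110143, b ≡ -127281. Check v ∈ {∞, 2, 3, 5, 7, 11, 13, 17, 19, 29, 31, 47}.
v=13: a=13^2·(≡8), b=13^2·(≡2) mod 13; (8|13)=-1, (2|13)=-1; (−1)^{2·2·6}·(-1)^2·(-1)^2 = +1.
v=5: a=5^2·(≡3), b=5^2·(≡1) mod 5; (3|5)=-1, (1|5)=+1; (−1)^{2·2·2}·(-1)^2·(+1)^2 = +1.
v=7: a=7^2·(≡2), b=7^1·(≡3) mod 7; (2|7)=+1, (3|7)=-1; (−1)^{2·1·3}·(+1)^1·(-1)^2 = +1.
v=19: a=19^5·(≡4), b=19^3·(≡2) mod 19; (4|19)=+1, (2|19)=-1; (−1)^{5·3·9}·(+1)^3·(-1)^5 = +1.
v=31: a=31^3·(≡6), b=31^2·(≡10) mod 31; (6|31)=-1, (10|31)=+1; (−1)^{3·2·15}·(-1)^2·(+1)^3 = +1.
v=2: v_2(a)=2, v_2(b)=-4; units ≡ 1, 7 (mod 8); ε·ε+αω+βω = 0·1+2·0+-4·0 ≡ 0  ⇒  (a,b)_2 = +1.
v=29: a=29^6·(≡9), b=29^3·(≡14) mod 29; (9|29)=+1, (14|29)=-1; (−1)^{6·3·14}·(+1)^3·(-1)^6 = +1.
v=11: a=11^5·(≡10), b=11^1·(≡1) mod 11; (10|11)=-1, (1|11)=+1; (−1)^{5·1·5}·(-1)^1·(+1)^5 = +1.
v=47: a=47^-6·(≡36), b=47^-2·(≡4) mod 47; (36|47)=+1, (4|47)=+1; (−1)^{-6·-2·23}·(+1)^-2·(+1)^-6 = +1.
v=∞: -110143 < 0 and -127281 < 0  ⇒  (a,b)_∞ = -1.
v=17: a=17^3·(≡15), b=17^2·(≡1) mod 17; (15|17)=+1, (1|17)=+1; (−1)^{3·2·8}·(+1)^2·(+1)^3 = +1.
v=3: a=3^0·(≡2), b=3^1·(≡2) mod 3; (2|3)=-1, (2|3)=-1; (−1)^{0·1·1}·(-1)^1·(-1)^0 = -1.
(-110143, -127281 / ℚ) ramifies at {3, ∞}: a division algebra.

[3, inf]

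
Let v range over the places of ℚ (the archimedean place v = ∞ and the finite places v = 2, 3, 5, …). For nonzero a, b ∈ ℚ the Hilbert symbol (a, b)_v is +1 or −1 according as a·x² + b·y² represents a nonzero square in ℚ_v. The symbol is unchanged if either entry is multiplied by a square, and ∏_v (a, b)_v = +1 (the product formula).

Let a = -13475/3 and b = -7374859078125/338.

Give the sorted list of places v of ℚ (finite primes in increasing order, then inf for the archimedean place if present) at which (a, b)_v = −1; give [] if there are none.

(a, b) ≡ (-33, -393162) mod (ℚ^×)²; places V = {2, 3, 5, 7, 11, 13, 23, 37, ∞}.
(a,b)_2: α=0, β=-1; u≡7, v≡3 (mod 8); ε(u)ε(v)=1·1, αω(v)=0·1, βω(u)=-1·0; sum ≡ 1  ⇒  -1.
(a,b)_23: α=0, u≡1; β=1, v≡6 (mod 23); (1|23)=+1, (6|23)=+1; sign (−1)^0·+1^1·+1^0 = +1.
(a,b)_11: α=1, u≡6; β=1, v≡2 (mod 11); (6|11)=-1, (2|11)=-1; sign (−1)^1·-1^1·-1^1 = -1.
(a,b)_5: α=2, u≡2; β=6, v≡3 (mod 5); (2|5)=-1, (3|5)=-1; sign (−1)^0·-1^6·-1^2 = +1.
(a,b)_∞: sgn(-33)=−, sgn(-393162)=−, so -1.
(a,b)_3: α=-1, u≡1; β=1, v≡1 (mod 3); (1|3)=+1, (1|3)=+1; sign (−1)^1·+1^1·+1^-1 = -1.
(a,b)_13: α=0, u≡2; β=-2, v≡10 (mod 13); (2|13)=-1, (10|13)=+1; sign (−1)^0·-1^-2·+1^0 = +1.
(a,b)_7: α=2, u≡4; β=5, v≡4 (mod 7); (4|7)=+1, (4|7)=+1; sign (−1)^0·+1^5·+1^2 = +1.
(a,b)_37: α=0, u≡10; β=1, v≡16 (mod 37); (10|37)=+1, (16|37)=+1; sign (−1)^0·+1^1·+1^0 = +1.
Ram(-33, -393162) = {2, 3, 11, ∞}; no ℚ_2-point on the conic.

[2, 3, 11, inf]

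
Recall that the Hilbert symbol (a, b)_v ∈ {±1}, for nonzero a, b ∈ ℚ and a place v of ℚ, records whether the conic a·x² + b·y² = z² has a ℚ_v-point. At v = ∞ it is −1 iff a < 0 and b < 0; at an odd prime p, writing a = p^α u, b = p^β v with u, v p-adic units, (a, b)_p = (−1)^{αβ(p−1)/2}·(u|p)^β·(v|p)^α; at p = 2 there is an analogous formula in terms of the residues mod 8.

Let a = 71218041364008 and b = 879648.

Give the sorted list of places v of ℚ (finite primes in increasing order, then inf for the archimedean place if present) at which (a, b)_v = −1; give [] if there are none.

(a, b) ≡ (2618, 1122) mod (ℚ^×)²; places V = {2, 3, 7, 11, 17, ∞}.
(a,b)_17: α=3, u≡8; β=1, v≡13 (mod 17); (8|17)=+1, (13|17)=+1; sign (−1)^0·+1^1·+1^3 = +1.
(a,b)_3: α=4, u≡2; β=1, v≡2 (mod 3); (2|3)=-1, (2|3)=-1; sign (−1)^0·-1^1·-1^4 = -1.
(a,b)_2: α=3, β=5; u≡5, v≡1 (mod 8); ε(u)ε(v)=0·0, αω(v)=3·0, βω(u)=5·1; sum ≡ 1  ⇒  -1.
(a,b)_11: α=3, u≡7; β=1, v≡9 (mod 11); (7|11)=-1, (9|11)=+1; sign (−1)^1·-1^1·+1^3 = +1.
(a,b)_7: α=5, u≡3; β=2, v≡4 (mod 7); (3|7)=-1, (4|7)=+1; sign (−1)^0·-1^2·+1^5 = +1.
(a,b)_∞: sgn(2618)=+, sgn(1122)=+, so +1.
|Ram(2618, 1122)| = 2, even; anisotropic at {2, 3}.

[2, 3]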